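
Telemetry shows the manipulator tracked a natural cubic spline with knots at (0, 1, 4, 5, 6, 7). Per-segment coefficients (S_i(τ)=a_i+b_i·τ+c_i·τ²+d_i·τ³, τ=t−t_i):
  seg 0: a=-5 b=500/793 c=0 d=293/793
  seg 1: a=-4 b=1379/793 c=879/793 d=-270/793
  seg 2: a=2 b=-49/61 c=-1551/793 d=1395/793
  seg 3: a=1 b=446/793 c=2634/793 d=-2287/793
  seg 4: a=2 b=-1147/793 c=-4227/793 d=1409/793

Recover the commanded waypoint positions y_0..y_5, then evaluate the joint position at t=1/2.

y_0 = S_0(0) = a_0 = -5
y_1 = S_1(0) = a_1 = -4
y_2 = S_2(0) = a_2 = 2
y_3 = S_3(0) = a_3 = 1
y_4 = S_4(0) = a_4 = 2
y_5 = S_4(1) = -3
t_q=1/2 is in segment 0 (τ=1/2); S_0(τ)=-29427/6344

y_0=-5 y_1=-4 y_2=2 y_3=1 y_4=2 y_5=-3
S(1/2) = -29427/6344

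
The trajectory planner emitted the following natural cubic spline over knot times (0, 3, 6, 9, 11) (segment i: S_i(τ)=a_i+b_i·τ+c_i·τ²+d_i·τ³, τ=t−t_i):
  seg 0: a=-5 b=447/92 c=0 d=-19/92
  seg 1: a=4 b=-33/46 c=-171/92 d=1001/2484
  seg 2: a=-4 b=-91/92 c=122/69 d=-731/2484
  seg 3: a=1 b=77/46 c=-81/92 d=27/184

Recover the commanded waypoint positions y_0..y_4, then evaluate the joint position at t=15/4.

y_0=-5 y_1=4 y_2=-4 y_3=1 y_4=2
S(15/4) = 15229/5888

y_0 = S_0(0) = a_0 = -5
y_1 = S_1(0) = a_1 = 4
y_2 = S_2(0) = a_2 = -4
y_3 = S_3(0) = a_3 = 1
y_4 = S_3(2) = 2
t_q=15/4 is in segment 1 (τ=3/4); S_1(τ)=15229/5888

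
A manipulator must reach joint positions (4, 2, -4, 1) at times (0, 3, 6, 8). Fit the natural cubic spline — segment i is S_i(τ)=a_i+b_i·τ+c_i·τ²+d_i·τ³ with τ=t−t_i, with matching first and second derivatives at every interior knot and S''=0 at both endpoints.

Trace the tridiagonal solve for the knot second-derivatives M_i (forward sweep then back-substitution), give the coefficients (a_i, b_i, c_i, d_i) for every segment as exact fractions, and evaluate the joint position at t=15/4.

Δ: Δ0=-2/3, Δ1=-2, Δ2=5/2
row 1: diag=12, rhs=-8; c'=1/4, d'=-2/3
row 2: denom=10−3·1/4=37/4; d'=(27−3·-2/3)/(37/4)=116/37
back: M2=116/37
back: M1=-2/3−1/4·116/37=-161/111
M: M0=0, M1=-161/111, M2=116/37, M3=0
seg 0: a=4, c=M0/2=0, d=(M1−M0)/(6·3)=-161/1998, b=Δ0−h0·(2M0+M1)/6=13/222
seg 1: a=2, c=M1/2=-161/222, d=(M2−M1)/(6·3)=509/1998, b=Δ1−h1·(2M1+M2)/6=-235/111
seg 2: a=-4, c=M2/2=58/37, d=(M3−M2)/(6·2)=-29/111, b=Δ2−h2·(2M2+M3)/6=91/222
t_q=15/4 → seg 1, τ=3/4; S=2+-235/111·τ+-161/222·τ²+509/1998·τ³=529/4736

  seg 0: a=4 b=13/222 c=0 d=-161/1998
  seg 1: a=2 b=-235/111 c=-161/222 d=509/1998
  seg 2: a=-4 b=91/222 c=58/37 d=-29/111
S(15/4) = 529/4736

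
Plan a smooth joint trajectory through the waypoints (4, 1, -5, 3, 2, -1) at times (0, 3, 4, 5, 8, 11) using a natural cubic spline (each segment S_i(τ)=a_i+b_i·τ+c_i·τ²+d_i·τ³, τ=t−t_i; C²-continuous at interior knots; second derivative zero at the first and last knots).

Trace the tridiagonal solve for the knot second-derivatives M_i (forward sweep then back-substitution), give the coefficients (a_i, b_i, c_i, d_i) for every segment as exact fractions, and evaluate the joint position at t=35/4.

Δ: Δ0=-1, Δ1=-6, Δ2=8, Δ3=-1/3, Δ4=-1
row 1: diag=8, rhs=-30; c'=1/8, d'=-15/4
row 2: denom=4−1·1/8=31/8; d'=(84−1·-15/4)/(31/8)=702/31
row 3: denom=8−1·8/31=240/31; d'=(-50−1·702/31)/(240/31)=-563/60
row 4: denom=12−3·31/80=867/80; d'=(-4−3·-563/60)/(867/80)=644/289
back: M4=644/289
back: M3=-563/60−31/80·644/289=-8884/867
back: M2=702/31−8/31·-8884/867=21926/867
back: M1=-15/4−1/8·21926/867=-5992/867
M: M0=0, M1=-5992/867, M2=21926/867, M3=-8884/867, M4=644/289, M5=0
seg 0: a=4, c=M0/2=0, d=(M1−M0)/(6·3)=-2996/7803, b=Δ0−h0·(2M0+M1)/6=2129/867
seg 1: a=1, c=M1/2=-2996/867, d=(M2−M1)/(6·1)=1551/289, b=Δ1−h1·(2M1+M2)/6=-6859/867
seg 2: a=-5, c=M2/2=10963/867, d=(M3−M2)/(6·1)=-5135/867, b=Δ2−h2·(2M2+M3)/6=1108/867
seg 3: a=3, c=M3/2=-4442/867, d=(M4−M3)/(6·3)=5408/7803, b=Δ3−h3·(2M3+M4)/6=2543/289
seg 4: a=2, c=M4/2=322/289, d=(M5−M4)/(6·3)=-322/2601, b=Δ4−h4·(2M4+M5)/6=-933/289
t_q=35/4 → seg 4, τ=3/4; S=2+-933/289·τ+322/289·τ²+-322/2601·τ³=1417/9248

  seg 0: a=4 b=2129/867 c=0 d=-2996/7803
  seg 1: a=1 b=-6859/867 c=-2996/867 d=1551/289
  seg 2: a=-5 b=1108/867 c=10963/867 d=-5135/867
  seg 3: a=3 b=2543/289 c=-4442/867 d=5408/7803
  seg 4: a=2 b=-933/289 c=322/289 d=-322/2601
S(35/4) = 1417/9248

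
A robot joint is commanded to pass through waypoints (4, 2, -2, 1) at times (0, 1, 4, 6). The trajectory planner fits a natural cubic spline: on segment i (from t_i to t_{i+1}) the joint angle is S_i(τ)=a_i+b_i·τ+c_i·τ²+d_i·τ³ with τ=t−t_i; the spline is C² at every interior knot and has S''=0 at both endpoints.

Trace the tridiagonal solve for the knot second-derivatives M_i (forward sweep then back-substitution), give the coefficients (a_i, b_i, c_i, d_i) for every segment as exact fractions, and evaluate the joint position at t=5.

  seg 0: a=4 b=-841/426 c=0 d=-11/426
  seg 1: a=2 b=-437/213 c=-11/142 d=15/142
  seg 2: a=-2 b=143/426 c=62/71 d=-31/213
S(5) = -133/142

Δ: Δ0=-2, Δ1=-4/3, Δ2=3/2
row 1: diag=8, rhs=4; c'=3/8, d'=1/2
row 2: denom=10−3·3/8=71/8; d'=(17−3·1/2)/(71/8)=124/71
back: M2=124/71
back: M1=1/2−3/8·124/71=-11/71
M: M0=0, M1=-11/71, M2=124/71, M3=0
seg 0: a=4, c=M0/2=0, d=(M1−M0)/(6·1)=-11/426, b=Δ0−h0·(2M0+M1)/6=-841/426
seg 1: a=2, c=M1/2=-11/142, d=(M2−M1)/(6·3)=15/142, b=Δ1−h1·(2M1+M2)/6=-437/213
seg 2: a=-2, c=M2/2=62/71, d=(M3−M2)/(6·2)=-31/213, b=Δ2−h2·(2M2+M3)/6=143/426
t_q=5 → seg 2, τ=1; S=-2+143/426·τ+62/71·τ²+-31/213·τ³=-133/142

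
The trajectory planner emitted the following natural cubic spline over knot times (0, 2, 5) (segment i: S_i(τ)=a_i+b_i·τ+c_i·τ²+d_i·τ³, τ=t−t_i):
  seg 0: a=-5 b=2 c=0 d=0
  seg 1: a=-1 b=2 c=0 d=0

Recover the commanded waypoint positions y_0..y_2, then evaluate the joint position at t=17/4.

y_0=-5 y_1=-1 y_2=5
S(17/4) = 7/2

y_0 = S_0(0) = a_0 = -5
y_1 = S_1(0) = a_1 = -1
y_2 = S_1(3) = 5
t_q=17/4 is in segment 1 (τ=9/4); S_1(τ)=7/2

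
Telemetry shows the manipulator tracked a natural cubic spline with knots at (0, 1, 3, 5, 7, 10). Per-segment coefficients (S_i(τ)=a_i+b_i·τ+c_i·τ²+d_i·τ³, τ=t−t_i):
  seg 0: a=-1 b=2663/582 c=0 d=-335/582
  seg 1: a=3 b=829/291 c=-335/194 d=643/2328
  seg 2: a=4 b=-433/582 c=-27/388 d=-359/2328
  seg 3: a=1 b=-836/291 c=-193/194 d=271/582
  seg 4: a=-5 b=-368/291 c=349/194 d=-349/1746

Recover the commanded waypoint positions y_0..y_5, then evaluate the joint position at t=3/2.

y_0=-1 y_1=3 y_2=4 y_3=1 y_4=-5 y_5=2
S(3/2) = 25001/6208

y_0 = S_0(0) = a_0 = -1
y_1 = S_1(0) = a_1 = 3
y_2 = S_2(0) = a_2 = 4
y_3 = S_3(0) = a_3 = 1
y_4 = S_4(0) = a_4 = -5
y_5 = S_4(3) = 2
t_q=3/2 is in segment 1 (τ=1/2); S_1(τ)=25001/6208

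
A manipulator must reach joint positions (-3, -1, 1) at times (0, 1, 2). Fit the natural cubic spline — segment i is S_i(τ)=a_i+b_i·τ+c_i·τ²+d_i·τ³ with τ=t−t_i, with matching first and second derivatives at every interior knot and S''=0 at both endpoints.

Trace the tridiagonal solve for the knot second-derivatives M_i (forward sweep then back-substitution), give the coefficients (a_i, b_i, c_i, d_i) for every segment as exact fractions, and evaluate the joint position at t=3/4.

Δ: Δ0=2, Δ1=2
row 1: diag=4, rhs=0; c'=1/4, d'=0
back: M1=0
M: M0=0, M1=0, M2=0
seg 0: a=-3, c=M0/2=0, d=(M1−M0)/(6·1)=0, b=Δ0−h0·(2M0+M1)/6=2
seg 1: a=-1, c=M1/2=0, d=(M2−M1)/(6·1)=0, b=Δ1−h1·(2M1+M2)/6=2
t_q=3/4 → seg 0, τ=3/4; S=-3+2·τ+0·τ²+0·τ³=-3/2

  seg 0: a=-3 b=2 c=0 d=0
  seg 1: a=-1 b=2 c=0 d=0
S(3/4) = -3/2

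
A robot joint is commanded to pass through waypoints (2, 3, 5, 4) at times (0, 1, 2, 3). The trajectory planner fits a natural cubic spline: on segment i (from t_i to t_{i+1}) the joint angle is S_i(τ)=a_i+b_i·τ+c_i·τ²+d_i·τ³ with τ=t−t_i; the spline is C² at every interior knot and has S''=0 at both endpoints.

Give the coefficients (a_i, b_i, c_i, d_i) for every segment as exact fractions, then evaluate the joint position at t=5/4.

  seg 0: a=2 b=8/15 c=0 d=7/15
  seg 1: a=3 b=29/15 c=7/5 d=-4/3
  seg 2: a=5 b=11/15 c=-13/5 d=13/15
S(5/4) = 71/20

Δ: Δ0=1, Δ1=2, Δ2=-1
row 1: diag=4, rhs=6; c'=1/4, d'=3/2
row 2: denom=4−1·1/4=15/4; d'=(-18−1·3/2)/(15/4)=-26/5
back: M2=-26/5
back: M1=3/2−1/4·-26/5=14/5
M: M0=0, M1=14/5, M2=-26/5, M3=0
seg 0: a=2, c=M0/2=0, d=(M1−M0)/(6·1)=7/15, b=Δ0−h0·(2M0+M1)/6=8/15
seg 1: a=3, c=M1/2=7/5, d=(M2−M1)/(6·1)=-4/3, b=Δ1−h1·(2M1+M2)/6=29/15
seg 2: a=5, c=M2/2=-13/5, d=(M3−M2)/(6·1)=13/15, b=Δ2−h2·(2M2+M3)/6=11/15
t_q=5/4 → seg 1, τ=1/4; S=3+29/15·τ+7/5·τ²+-4/3·τ³=71/20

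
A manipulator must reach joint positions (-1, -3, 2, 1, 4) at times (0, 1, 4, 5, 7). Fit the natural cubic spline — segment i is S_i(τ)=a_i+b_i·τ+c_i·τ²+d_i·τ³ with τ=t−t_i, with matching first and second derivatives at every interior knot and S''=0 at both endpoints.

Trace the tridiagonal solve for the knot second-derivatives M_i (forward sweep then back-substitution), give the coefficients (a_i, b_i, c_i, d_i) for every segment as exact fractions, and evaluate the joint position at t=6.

Δ: Δ0=-2, Δ1=5/3, Δ2=-1, Δ3=3/2
row 1: diag=8, rhs=22; c'=3/8, d'=11/4
row 2: denom=8−3·3/8=55/8; d'=(-16−3·11/4)/(55/8)=-194/55
row 3: denom=6−1·8/55=322/55; d'=(15−1·-194/55)/(322/55)=1019/322
back: M3=1019/322
back: M2=-194/55−8/55·1019/322=-642/161
back: M1=11/4−3/8·-642/161=1367/322
M: M0=0, M1=1367/322, M2=-642/161, M3=1019/322, M4=0
seg 0: a=-1, c=M0/2=0, d=(M1−M0)/(6·1)=1367/1932, b=Δ0−h0·(2M0+M1)/6=-5231/1932
seg 1: a=-3, c=M1/2=1367/644, d=(M2−M1)/(6·3)=-2651/5796, b=Δ1−h1·(2M1+M2)/6=-565/966
seg 2: a=2, c=M2/2=-321/161, d=(M3−M2)/(6·1)=329/276, b=Δ2−h2·(2M2+M3)/6=-383/1932
seg 3: a=1, c=M3/2=1019/644, d=(M4−M3)/(6·2)=-1019/3864, b=Δ3−h3·(2M3+M4)/6=-589/966
t_q=6 → seg 3, τ=1; S=1+-589/966·τ+1019/644·τ²+-1019/3864·τ³=2201/1288

  seg 0: a=-1 b=-5231/1932 c=0 d=1367/1932
  seg 1: a=-3 b=-565/966 c=1367/644 d=-2651/5796
  seg 2: a=2 b=-383/1932 c=-321/161 d=329/276
  seg 3: a=1 b=-589/966 c=1019/644 d=-1019/3864
S(6) = 2201/1288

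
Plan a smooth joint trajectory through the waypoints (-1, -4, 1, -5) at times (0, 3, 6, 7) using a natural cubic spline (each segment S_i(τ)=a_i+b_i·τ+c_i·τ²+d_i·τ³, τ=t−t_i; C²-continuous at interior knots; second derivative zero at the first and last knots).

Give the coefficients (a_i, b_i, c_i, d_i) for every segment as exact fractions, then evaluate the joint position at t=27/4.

Δ: Δ0=-1, Δ1=5/3, Δ2=-6
row 1: diag=12, rhs=16; c'=1/4, d'=4/3
row 2: denom=8−3·1/4=29/4; d'=(-46−3·4/3)/(29/4)=-200/29
back: M2=-200/29
back: M1=4/3−1/4·-200/29=266/87
M: M0=0, M1=266/87, M2=-200/29, M3=0
seg 0: a=-1, c=M0/2=0, d=(M1−M0)/(6·3)=133/783, b=Δ0−h0·(2M0+M1)/6=-220/87
seg 1: a=-4, c=M1/2=133/87, d=(M2−M1)/(6·3)=-433/783, b=Δ1−h1·(2M1+M2)/6=179/87
seg 2: a=1, c=M2/2=-100/29, d=(M3−M2)/(6·1)=100/87, b=Δ2−h2·(2M2+M3)/6=-322/87
t_q=27/4 → seg 2, τ=3/4; S=1+-322/87·τ+-100/29·τ²+100/87·τ³=-1499/464

  seg 0: a=-1 b=-220/87 c=0 d=133/783
  seg 1: a=-4 b=179/87 c=133/87 d=-433/783
  seg 2: a=1 b=-322/87 c=-100/29 d=100/87
S(27/4) = -1499/464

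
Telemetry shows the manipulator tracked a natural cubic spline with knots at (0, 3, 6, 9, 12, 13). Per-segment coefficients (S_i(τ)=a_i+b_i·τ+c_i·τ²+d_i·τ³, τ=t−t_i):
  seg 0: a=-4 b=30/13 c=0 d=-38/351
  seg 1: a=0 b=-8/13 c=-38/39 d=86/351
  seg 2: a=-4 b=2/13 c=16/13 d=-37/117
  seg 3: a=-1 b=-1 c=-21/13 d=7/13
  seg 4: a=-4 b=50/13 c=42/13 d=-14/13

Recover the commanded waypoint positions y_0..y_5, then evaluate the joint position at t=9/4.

y_0 = S_0(0) = a_0 = -4
y_1 = S_1(0) = a_1 = 0
y_2 = S_2(0) = a_2 = -4
y_3 = S_3(0) = a_3 = -1
y_4 = S_4(0) = a_4 = -4
y_5 = S_4(1) = 2
t_q=9/4 is in segment 0 (τ=9/4); S_0(τ)=-17/416

y_0=-4 y_1=0 y_2=-4 y_3=-1 y_4=-4 y_5=2
S(9/4) = -17/416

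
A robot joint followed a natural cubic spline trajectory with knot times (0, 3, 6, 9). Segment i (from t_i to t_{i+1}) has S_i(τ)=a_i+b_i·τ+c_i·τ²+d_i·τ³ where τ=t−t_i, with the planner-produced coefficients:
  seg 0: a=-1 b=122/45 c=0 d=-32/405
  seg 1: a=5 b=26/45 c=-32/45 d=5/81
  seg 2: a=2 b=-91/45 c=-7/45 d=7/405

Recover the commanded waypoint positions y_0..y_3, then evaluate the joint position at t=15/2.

y_0 = S_0(0) = a_0 = -1
y_1 = S_1(0) = a_1 = 5
y_2 = S_2(0) = a_2 = 2
y_3 = S_2(3) = -5
t_q=15/2 is in segment 2 (τ=3/2); S_2(τ)=-53/40

y_0=-1 y_1=5 y_2=2 y_3=-5
S(15/2) = -53/40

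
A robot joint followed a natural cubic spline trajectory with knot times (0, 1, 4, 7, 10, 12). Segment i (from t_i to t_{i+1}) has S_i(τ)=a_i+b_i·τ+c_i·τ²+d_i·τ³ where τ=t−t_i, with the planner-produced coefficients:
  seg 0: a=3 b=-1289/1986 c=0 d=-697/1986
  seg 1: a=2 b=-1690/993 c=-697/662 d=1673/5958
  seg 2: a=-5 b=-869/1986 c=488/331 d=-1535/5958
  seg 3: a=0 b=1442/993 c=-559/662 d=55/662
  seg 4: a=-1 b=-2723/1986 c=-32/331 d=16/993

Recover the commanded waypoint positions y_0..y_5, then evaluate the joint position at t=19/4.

y_0 = S_0(0) = a_0 = 3
y_1 = S_1(0) = a_1 = 2
y_2 = S_2(0) = a_2 = -5
y_3 = S_3(0) = a_3 = 0
y_4 = S_4(0) = a_4 = -1
y_5 = S_4(2) = -4
t_q=19/4 is in segment 2 (τ=3/4); S_2(τ)=-195213/42368

y_0=3 y_1=2 y_2=-5 y_3=0 y_4=-1 y_5=-4
S(19/4) = -195213/42368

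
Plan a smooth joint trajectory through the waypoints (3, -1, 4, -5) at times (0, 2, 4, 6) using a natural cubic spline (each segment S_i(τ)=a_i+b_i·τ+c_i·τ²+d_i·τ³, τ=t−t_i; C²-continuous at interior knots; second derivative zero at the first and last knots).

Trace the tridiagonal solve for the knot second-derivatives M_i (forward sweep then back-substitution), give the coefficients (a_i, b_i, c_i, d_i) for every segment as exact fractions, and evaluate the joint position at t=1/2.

  seg 0: a=3 b=-11/3 c=0 d=5/12
  seg 1: a=-1 b=4/3 c=5/2 d=-23/24
  seg 2: a=4 b=-1/6 c=-13/4 d=13/24
S(1/2) = 39/32

Δ: Δ0=-2, Δ1=5/2, Δ2=-9/2
row 1: diag=8, rhs=27; c'=1/4, d'=27/8
row 2: denom=8−2·1/4=15/2; d'=(-42−2·27/8)/(15/2)=-13/2
back: M2=-13/2
back: M1=27/8−1/4·-13/2=5
M: M0=0, M1=5, M2=-13/2, M3=0
seg 0: a=3, c=M0/2=0, d=(M1−M0)/(6·2)=5/12, b=Δ0−h0·(2M0+M1)/6=-11/3
seg 1: a=-1, c=M1/2=5/2, d=(M2−M1)/(6·2)=-23/24, b=Δ1−h1·(2M1+M2)/6=4/3
seg 2: a=4, c=M2/2=-13/4, d=(M3−M2)/(6·2)=13/24, b=Δ2−h2·(2M2+M3)/6=-1/6
t_q=1/2 → seg 0, τ=1/2; S=3+-11/3·τ+0·τ²+5/12·τ³=39/32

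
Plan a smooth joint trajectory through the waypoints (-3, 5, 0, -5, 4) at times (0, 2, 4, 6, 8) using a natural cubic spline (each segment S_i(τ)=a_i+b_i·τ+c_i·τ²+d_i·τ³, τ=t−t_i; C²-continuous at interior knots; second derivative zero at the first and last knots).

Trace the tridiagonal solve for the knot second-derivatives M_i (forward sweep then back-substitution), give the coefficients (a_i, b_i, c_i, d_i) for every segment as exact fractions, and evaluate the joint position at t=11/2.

Δ: Δ0=4, Δ1=-5/2, Δ2=-5/2, Δ3=9/2
row 1: diag=8, rhs=-39; c'=1/4, d'=-39/8
row 2: denom=8−2·1/4=15/2; d'=(0−2·-39/8)/(15/2)=13/10
row 3: denom=8−2·4/15=112/15; d'=(42−2·13/10)/(112/15)=591/112
back: M3=591/112
back: M2=13/10−4/15·591/112=-3/28
back: M1=-39/8−1/4·-3/28=-543/112
M: M0=0, M1=-543/112, M2=-3/28, M3=591/112, M4=0
seg 0: a=-3, c=M0/2=0, d=(M1−M0)/(6·2)=-181/448, b=Δ0−h0·(2M0+M1)/6=629/112
seg 1: a=5, c=M1/2=-543/224, d=(M2−M1)/(6·2)=177/448, b=Δ1−h1·(2M1+M2)/6=43/56
seg 2: a=0, c=M2/2=-3/56, d=(M3−M2)/(6·2)=201/448, b=Δ2−h2·(2M2+M3)/6=-67/16
seg 3: a=-5, c=M3/2=591/224, d=(M4−M3)/(6·2)=-197/448, b=Δ3−h3·(2M3+M4)/6=55/56
t_q=11/2 → seg 2, τ=3/2; S=0+-67/16·τ+-3/56·τ²+201/448·τ³=-17517/3584

  seg 0: a=-3 b=629/112 c=0 d=-181/448
  seg 1: a=5 b=43/56 c=-543/224 d=177/448
  seg 2: a=0 b=-67/16 c=-3/56 d=201/448
  seg 3: a=-5 b=55/56 c=591/224 d=-197/448
S(11/2) = -17517/3584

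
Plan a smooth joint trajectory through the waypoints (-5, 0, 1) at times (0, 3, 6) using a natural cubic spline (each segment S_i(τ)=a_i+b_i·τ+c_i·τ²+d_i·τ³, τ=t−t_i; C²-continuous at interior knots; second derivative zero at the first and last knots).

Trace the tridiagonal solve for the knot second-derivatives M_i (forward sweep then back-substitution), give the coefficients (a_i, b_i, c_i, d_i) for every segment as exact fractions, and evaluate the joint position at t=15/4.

  seg 0: a=-5 b=2 c=0 d=-1/27
  seg 1: a=0 b=1 c=-1/3 d=1/27
S(15/4) = 37/64

Δ: Δ0=5/3, Δ1=1/3
row 1: diag=12, rhs=-8; c'=1/4, d'=-2/3
back: M1=-2/3
M: M0=0, M1=-2/3, M2=0
seg 0: a=-5, c=M0/2=0, d=(M1−M0)/(6·3)=-1/27, b=Δ0−h0·(2M0+M1)/6=2
seg 1: a=0, c=M1/2=-1/3, d=(M2−M1)/(6·3)=1/27, b=Δ1−h1·(2M1+M2)/6=1
t_q=15/4 → seg 1, τ=3/4; S=0+1·τ+-1/3·τ²+1/27·τ³=37/64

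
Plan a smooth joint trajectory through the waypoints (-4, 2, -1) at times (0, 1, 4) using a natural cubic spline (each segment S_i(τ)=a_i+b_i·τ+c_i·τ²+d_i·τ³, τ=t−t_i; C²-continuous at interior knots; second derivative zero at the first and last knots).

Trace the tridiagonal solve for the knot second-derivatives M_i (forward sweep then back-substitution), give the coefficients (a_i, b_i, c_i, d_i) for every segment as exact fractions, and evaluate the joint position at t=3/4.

  seg 0: a=-4 b=55/8 c=0 d=-7/8
  seg 1: a=2 b=17/4 c=-21/8 d=7/24
S(3/4) = 403/512

Δ: Δ0=6, Δ1=-1
row 1: diag=8, rhs=-42; c'=3/8, d'=-21/4
back: M1=-21/4
M: M0=0, M1=-21/4, M2=0
seg 0: a=-4, c=M0/2=0, d=(M1−M0)/(6·1)=-7/8, b=Δ0−h0·(2M0+M1)/6=55/8
seg 1: a=2, c=M1/2=-21/8, d=(M2−M1)/(6·3)=7/24, b=Δ1−h1·(2M1+M2)/6=17/4
t_q=3/4 → seg 0, τ=3/4; S=-4+55/8·τ+0·τ²+-7/8·τ³=403/512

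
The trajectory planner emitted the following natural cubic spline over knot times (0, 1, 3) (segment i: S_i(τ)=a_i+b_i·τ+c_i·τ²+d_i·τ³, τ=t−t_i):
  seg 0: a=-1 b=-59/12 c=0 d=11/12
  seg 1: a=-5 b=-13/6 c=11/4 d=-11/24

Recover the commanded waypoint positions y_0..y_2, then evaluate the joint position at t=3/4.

y_0=-1 y_1=-5 y_2=-2
S(3/4) = -1101/256

y_0 = S_0(0) = a_0 = -1
y_1 = S_1(0) = a_1 = -5
y_2 = S_1(2) = -2
t_q=3/4 is in segment 0 (τ=3/4); S_0(τ)=-1101/256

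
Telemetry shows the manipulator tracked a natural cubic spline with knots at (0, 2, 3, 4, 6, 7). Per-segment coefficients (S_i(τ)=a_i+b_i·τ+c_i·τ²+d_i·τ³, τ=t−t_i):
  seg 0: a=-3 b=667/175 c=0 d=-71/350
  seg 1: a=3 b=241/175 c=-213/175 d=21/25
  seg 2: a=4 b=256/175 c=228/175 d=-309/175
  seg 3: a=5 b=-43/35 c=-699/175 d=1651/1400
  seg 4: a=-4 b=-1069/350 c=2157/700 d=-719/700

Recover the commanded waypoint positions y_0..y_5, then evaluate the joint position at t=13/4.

y_0 = S_0(0) = a_0 = -3
y_1 = S_1(0) = a_1 = 3
y_2 = S_2(0) = a_2 = 4
y_3 = S_3(0) = a_3 = 5
y_4 = S_4(0) = a_4 = -4
y_5 = S_4(1) = -5
t_q=13/4 is in segment 2 (τ=1/4); S_2(τ)=49499/11200

y_0=-3 y_1=3 y_2=4 y_3=5 y_4=-4 y_5=-5
S(13/4) = 49499/11200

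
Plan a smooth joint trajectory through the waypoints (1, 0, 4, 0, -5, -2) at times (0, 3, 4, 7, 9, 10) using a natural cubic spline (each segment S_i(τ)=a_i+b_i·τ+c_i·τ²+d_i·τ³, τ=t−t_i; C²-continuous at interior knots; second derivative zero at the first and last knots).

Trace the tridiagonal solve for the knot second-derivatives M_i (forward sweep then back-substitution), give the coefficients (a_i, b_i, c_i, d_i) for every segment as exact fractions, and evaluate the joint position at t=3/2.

  seg 0: a=1 b=-287/129 c=0 d=244/1161
  seg 1: a=0 b=445/129 c=244/129 d=-173/129
  seg 2: a=4 b=138/43 c=-275/129 d=239/1161
  seg 3: a=0 b=-173/43 c=-12/43 d=179/344
  seg 4: a=-5 b=95/86 c=489/172 d=-163/172
S(3/2) = -70/43

Δ: Δ0=-1/3, Δ1=4, Δ2=-4/3, Δ3=-5/2, Δ4=3
row 1: diag=8, rhs=26; c'=1/8, d'=13/4
row 2: denom=8−1·1/8=63/8; d'=(-32−1·13/4)/(63/8)=-94/21
row 3: denom=10−3·8/21=62/7; d'=(-7−3·-94/21)/(62/7)=45/62
row 4: denom=6−2·7/31=172/31; d'=(33−2·45/62)/(172/31)=489/86
back: M4=489/86
back: M3=45/62−7/31·489/86=-24/43
back: M2=-94/21−8/21·-24/43=-550/129
back: M1=13/4−1/8·-550/129=488/129
M: M0=0, M1=488/129, M2=-550/129, M3=-24/43, M4=489/86, M5=0
seg 0: a=1, c=M0/2=0, d=(M1−M0)/(6·3)=244/1161, b=Δ0−h0·(2M0+M1)/6=-287/129
seg 1: a=0, c=M1/2=244/129, d=(M2−M1)/(6·1)=-173/129, b=Δ1−h1·(2M1+M2)/6=445/129
seg 2: a=4, c=M2/2=-275/129, d=(M3−M2)/(6·3)=239/1161, b=Δ2−h2·(2M2+M3)/6=138/43
seg 3: a=0, c=M3/2=-12/43, d=(M4−M3)/(6·2)=179/344, b=Δ3−h3·(2M3+M4)/6=-173/43
seg 4: a=-5, c=M4/2=489/172, d=(M5−M4)/(6·1)=-163/172, b=Δ4−h4·(2M4+M5)/6=95/86
t_q=3/2 → seg 0, τ=3/2; S=1+-287/129·τ+0·τ²+244/1161·τ³=-70/43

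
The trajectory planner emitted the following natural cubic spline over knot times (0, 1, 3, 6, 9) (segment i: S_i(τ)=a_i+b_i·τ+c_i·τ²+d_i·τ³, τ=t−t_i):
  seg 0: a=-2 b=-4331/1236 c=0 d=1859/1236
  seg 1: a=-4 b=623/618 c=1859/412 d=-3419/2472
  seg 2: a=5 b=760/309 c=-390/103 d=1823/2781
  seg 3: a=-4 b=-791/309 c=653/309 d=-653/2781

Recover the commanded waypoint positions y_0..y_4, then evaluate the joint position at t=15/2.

y_0 = S_0(0) = a_0 = -2
y_1 = S_1(0) = a_1 = -4
y_2 = S_2(0) = a_2 = 5
y_3 = S_3(0) = a_3 = -4
y_4 = S_3(3) = 1
t_q=15/2 is in segment 3 (τ=3/2); S_3(τ)=-3195/824

y_0=-2 y_1=-4 y_2=5 y_3=-4 y_4=1
S(15/2) = -3195/824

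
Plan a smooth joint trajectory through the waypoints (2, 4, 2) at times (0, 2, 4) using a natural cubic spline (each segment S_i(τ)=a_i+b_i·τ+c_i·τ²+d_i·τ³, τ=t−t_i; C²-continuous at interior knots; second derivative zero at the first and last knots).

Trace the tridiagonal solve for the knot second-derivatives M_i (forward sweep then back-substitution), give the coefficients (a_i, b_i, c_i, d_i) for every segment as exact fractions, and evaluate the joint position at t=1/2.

Δ: Δ0=1, Δ1=-1
row 1: diag=8, rhs=-12; c'=1/4, d'=-3/2
back: M1=-3/2
M: M0=0, M1=-3/2, M2=0
seg 0: a=2, c=M0/2=0, d=(M1−M0)/(6·2)=-1/8, b=Δ0−h0·(2M0+M1)/6=3/2
seg 1: a=4, c=M1/2=-3/4, d=(M2−M1)/(6·2)=1/8, b=Δ1−h1·(2M1+M2)/6=0
t_q=1/2 → seg 0, τ=1/2; S=2+3/2·τ+0·τ²+-1/8·τ³=175/64

  seg 0: a=2 b=3/2 c=0 d=-1/8
  seg 1: a=4 b=0 c=-3/4 d=1/8
S(1/2) = 175/64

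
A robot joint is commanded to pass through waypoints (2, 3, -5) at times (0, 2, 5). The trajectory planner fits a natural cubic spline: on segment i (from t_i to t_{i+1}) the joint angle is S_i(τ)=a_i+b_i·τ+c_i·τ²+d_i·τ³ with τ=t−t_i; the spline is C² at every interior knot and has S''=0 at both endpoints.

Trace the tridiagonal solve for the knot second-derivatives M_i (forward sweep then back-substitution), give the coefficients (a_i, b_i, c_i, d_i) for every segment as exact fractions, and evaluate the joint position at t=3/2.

Δ: Δ0=1/2, Δ1=-8/3
row 1: diag=10, rhs=-19; c'=3/10, d'=-19/10
back: M1=-19/10
M: M0=0, M1=-19/10, M2=0
seg 0: a=2, c=M0/2=0, d=(M1−M0)/(6·2)=-19/120, b=Δ0−h0·(2M0+M1)/6=17/15
seg 1: a=3, c=M1/2=-19/20, d=(M2−M1)/(6·3)=19/180, b=Δ1−h1·(2M1+M2)/6=-23/30
t_q=3/2 → seg 0, τ=3/2; S=2+17/15·τ+0·τ²+-19/120·τ³=1013/320

  seg 0: a=2 b=17/15 c=0 d=-19/120
  seg 1: a=3 b=-23/30 c=-19/20 d=19/180
S(3/2) = 1013/320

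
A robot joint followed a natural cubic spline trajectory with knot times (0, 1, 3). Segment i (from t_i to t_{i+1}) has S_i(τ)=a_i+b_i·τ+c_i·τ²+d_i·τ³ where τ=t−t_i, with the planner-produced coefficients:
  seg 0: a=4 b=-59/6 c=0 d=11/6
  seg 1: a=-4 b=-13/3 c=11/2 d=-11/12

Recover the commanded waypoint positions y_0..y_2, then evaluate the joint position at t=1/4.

y_0 = S_0(0) = a_0 = 4
y_1 = S_1(0) = a_1 = -4
y_2 = S_1(2) = 2
t_q=1/4 is in segment 0 (τ=1/4); S_0(τ)=201/128

y_0=4 y_1=-4 y_2=2
S(1/4) = 201/128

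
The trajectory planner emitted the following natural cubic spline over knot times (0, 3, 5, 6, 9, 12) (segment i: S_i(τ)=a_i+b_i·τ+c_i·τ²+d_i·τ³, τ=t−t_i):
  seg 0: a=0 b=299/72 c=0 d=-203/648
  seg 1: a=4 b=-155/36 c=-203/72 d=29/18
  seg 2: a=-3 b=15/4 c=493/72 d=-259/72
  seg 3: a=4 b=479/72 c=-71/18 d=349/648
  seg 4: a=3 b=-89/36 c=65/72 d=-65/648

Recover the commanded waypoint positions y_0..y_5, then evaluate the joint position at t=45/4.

y_0 = S_0(0) = a_0 = 0
y_1 = S_1(0) = a_1 = 4
y_2 = S_2(0) = a_2 = -3
y_3 = S_3(0) = a_3 = 4
y_4 = S_4(0) = a_4 = 3
y_5 = S_4(3) = 1
t_q=45/4 is in segment 4 (τ=9/4); S_4(τ)=443/512

y_0=0 y_1=4 y_2=-3 y_3=4 y_4=3 y_5=1
S(45/4) = 443/512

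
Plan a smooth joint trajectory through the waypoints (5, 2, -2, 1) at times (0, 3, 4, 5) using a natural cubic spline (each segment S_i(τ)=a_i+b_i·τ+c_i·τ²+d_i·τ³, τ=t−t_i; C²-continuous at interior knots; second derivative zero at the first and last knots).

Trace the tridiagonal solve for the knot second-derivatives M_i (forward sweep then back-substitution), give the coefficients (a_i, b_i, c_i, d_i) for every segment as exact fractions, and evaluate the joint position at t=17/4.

  seg 0: a=5 b=26/31 c=0 d=-19/93
  seg 1: a=2 b=-145/31 c=-57/31 d=78/31
  seg 2: a=-2 b=-25/31 c=177/31 d=-59/31
S(17/4) = -3719/1984

Δ: Δ0=-1, Δ1=-4, Δ2=3
row 1: diag=8, rhs=-18; c'=1/8, d'=-9/4
row 2: denom=4−1·1/8=31/8; d'=(42−1·-9/4)/(31/8)=354/31
back: M2=354/31
back: M1=-9/4−1/8·354/31=-114/31
M: M0=0, M1=-114/31, M2=354/31, M3=0
seg 0: a=5, c=M0/2=0, d=(M1−M0)/(6·3)=-19/93, b=Δ0−h0·(2M0+M1)/6=26/31
seg 1: a=2, c=M1/2=-57/31, d=(M2−M1)/(6·1)=78/31, b=Δ1−h1·(2M1+M2)/6=-145/31
seg 2: a=-2, c=M2/2=177/31, d=(M3−M2)/(6·1)=-59/31, b=Δ2−h2·(2M2+M3)/6=-25/31
t_q=17/4 → seg 2, τ=1/4; S=-2+-25/31·τ+177/31·τ²+-59/31·τ³=-3719/1984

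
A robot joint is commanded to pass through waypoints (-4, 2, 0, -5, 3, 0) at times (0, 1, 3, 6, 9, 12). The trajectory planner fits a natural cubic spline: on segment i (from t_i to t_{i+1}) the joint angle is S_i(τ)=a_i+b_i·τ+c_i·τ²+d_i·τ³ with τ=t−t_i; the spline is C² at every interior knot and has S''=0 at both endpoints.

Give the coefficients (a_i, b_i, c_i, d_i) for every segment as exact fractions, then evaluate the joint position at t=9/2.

  seg 0: a=-4 b=689/96 c=0 d=-113/96
  seg 1: a=2 b=175/48 c=-113/32 d=29/48
  seg 2: a=0 b=-155/48 c=3/32 d=41/288
  seg 3: a=-5 b=113/96 c=11/8 d=-253/864
  seg 4: a=3 b=73/48 c=-121/96 d=121/864
S(9/2) = -1063/256

Δ: Δ0=6, Δ1=-1, Δ2=-5/3, Δ3=8/3, Δ4=-1
row 1: diag=6, rhs=-42; c'=1/3, d'=-7
row 2: denom=10−2·1/3=28/3; d'=(-4−2·-7)/(28/3)=15/14
row 3: denom=12−3·9/28=309/28; d'=(26−3·15/14)/(309/28)=638/309
row 4: denom=12−3·28/103=1152/103; d'=(-22−3·638/309)/(1152/103)=-121/48
back: M4=-121/48
back: M3=638/309−28/103·-121/48=11/4
back: M2=15/14−9/28·11/4=3/16
back: M1=-7−1/3·3/16=-113/16
M: M0=0, M1=-113/16, M2=3/16, M3=11/4, M4=-121/48, M5=0
seg 0: a=-4, c=M0/2=0, d=(M1−M0)/(6·1)=-113/96, b=Δ0−h0·(2M0+M1)/6=689/96
seg 1: a=2, c=M1/2=-113/32, d=(M2−M1)/(6·2)=29/48, b=Δ1−h1·(2M1+M2)/6=175/48
seg 2: a=0, c=M2/2=3/32, d=(M3−M2)/(6·3)=41/288, b=Δ2−h2·(2M2+M3)/6=-155/48
seg 3: a=-5, c=M3/2=11/8, d=(M4−M3)/(6·3)=-253/864, b=Δ3−h3·(2M3+M4)/6=113/96
seg 4: a=3, c=M4/2=-121/96, d=(M5−M4)/(6·3)=121/864, b=Δ4−h4·(2M4+M5)/6=73/48
t_q=9/2 → seg 2, τ=3/2; S=0+-155/48·τ+3/32·τ²+41/288·τ³=-1063/256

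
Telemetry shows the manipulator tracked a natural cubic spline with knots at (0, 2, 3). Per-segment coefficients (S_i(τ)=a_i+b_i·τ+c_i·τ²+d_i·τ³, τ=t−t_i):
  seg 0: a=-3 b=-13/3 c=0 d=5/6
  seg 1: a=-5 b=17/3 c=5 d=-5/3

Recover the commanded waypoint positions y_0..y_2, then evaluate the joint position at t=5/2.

y_0=-3 y_1=-5 y_2=4
S(5/2) = -9/8

y_0 = S_0(0) = a_0 = -3
y_1 = S_1(0) = a_1 = -5
y_2 = S_1(1) = 4
t_q=5/2 is in segment 1 (τ=1/2); S_1(τ)=-9/8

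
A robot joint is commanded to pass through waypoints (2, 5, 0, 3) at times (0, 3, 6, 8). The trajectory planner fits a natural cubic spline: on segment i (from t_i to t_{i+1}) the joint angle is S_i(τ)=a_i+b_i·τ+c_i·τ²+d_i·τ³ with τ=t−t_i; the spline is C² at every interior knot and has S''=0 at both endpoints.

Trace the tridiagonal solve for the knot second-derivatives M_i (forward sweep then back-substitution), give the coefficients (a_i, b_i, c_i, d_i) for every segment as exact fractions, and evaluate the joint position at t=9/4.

  seg 0: a=2 b=439/222 c=0 d=-217/1998
  seg 1: a=5 b=-106/111 c=-217/222 d=493/1998
  seg 2: a=0 b=-35/222 c=46/37 d=-23/111
S(9/4) = 24685/4736

Δ: Δ0=1, Δ1=-5/3, Δ2=3/2
row 1: diag=12, rhs=-16; c'=1/4, d'=-4/3
row 2: denom=10−3·1/4=37/4; d'=(19−3·-4/3)/(37/4)=92/37
back: M2=92/37
back: M1=-4/3−1/4·92/37=-217/111
M: M0=0, M1=-217/111, M2=92/37, M3=0
seg 0: a=2, c=M0/2=0, d=(M1−M0)/(6·3)=-217/1998, b=Δ0−h0·(2M0+M1)/6=439/222
seg 1: a=5, c=M1/2=-217/222, d=(M2−M1)/(6·3)=493/1998, b=Δ1−h1·(2M1+M2)/6=-106/111
seg 2: a=0, c=M2/2=46/37, d=(M3−M2)/(6·2)=-23/111, b=Δ2−h2·(2M2+M3)/6=-35/222
t_q=9/4 → seg 0, τ=9/4; S=2+439/222·τ+0·τ²+-217/1998·τ³=24685/4736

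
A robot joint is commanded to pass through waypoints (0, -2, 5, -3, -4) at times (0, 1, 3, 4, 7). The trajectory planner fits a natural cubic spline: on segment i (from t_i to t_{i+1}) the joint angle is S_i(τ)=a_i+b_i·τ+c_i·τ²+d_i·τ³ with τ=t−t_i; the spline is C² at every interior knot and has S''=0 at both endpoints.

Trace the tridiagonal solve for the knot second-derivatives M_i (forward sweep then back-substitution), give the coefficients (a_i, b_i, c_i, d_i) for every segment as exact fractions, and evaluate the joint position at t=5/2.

  seg 0: a=0 b=-5747/1500 c=0 d=2747/1500
  seg 1: a=-2 b=1247/750 c=2747/500 d=-6863/3000
  seg 2: a=5 b=-286/75 c=-1029/125 d=1517/375
  seg 3: a=-3 b=-3053/375 c=488/125 d=-488/1125
S(5/2) = 41077/8000

Δ: Δ0=-2, Δ1=7/2, Δ2=-8, Δ3=-1/3
row 1: diag=6, rhs=33; c'=1/3, d'=11/2
row 2: denom=6−2·1/3=16/3; d'=(-69−2·11/2)/(16/3)=-15
row 3: denom=8−1·3/16=125/16; d'=(46−1·-15)/(125/16)=976/125
back: M3=976/125
back: M2=-15−3/16·976/125=-2058/125
back: M1=11/2−1/3·-2058/125=2747/250
M: M0=0, M1=2747/250, M2=-2058/125, M3=976/125, M4=0
seg 0: a=0, c=M0/2=0, d=(M1−M0)/(6·1)=2747/1500, b=Δ0−h0·(2M0+M1)/6=-5747/1500
seg 1: a=-2, c=M1/2=2747/500, d=(M2−M1)/(6·2)=-6863/3000, b=Δ1−h1·(2M1+M2)/6=1247/750
seg 2: a=5, c=M2/2=-1029/125, d=(M3−M2)/(6·1)=1517/375, b=Δ2−h2·(2M2+M3)/6=-286/75
seg 3: a=-3, c=M3/2=488/125, d=(M4−M3)/(6·3)=-488/1125, b=Δ3−h3·(2M3+M4)/6=-3053/375
t_q=5/2 → seg 1, τ=3/2; S=-2+1247/750·τ+2747/500·τ²+-6863/3000·τ³=41077/8000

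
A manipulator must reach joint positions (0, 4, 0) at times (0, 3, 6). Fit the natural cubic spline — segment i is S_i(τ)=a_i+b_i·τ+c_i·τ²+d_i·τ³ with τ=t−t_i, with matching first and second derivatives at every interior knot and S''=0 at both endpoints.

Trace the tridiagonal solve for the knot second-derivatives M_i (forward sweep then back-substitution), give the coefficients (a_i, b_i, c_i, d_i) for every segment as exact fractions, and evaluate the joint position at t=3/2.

  seg 0: a=0 b=2 c=0 d=-2/27
  seg 1: a=4 b=0 c=-2/3 d=2/27
S(3/2) = 11/4

Δ: Δ0=4/3, Δ1=-4/3
row 1: diag=12, rhs=-16; c'=1/4, d'=-4/3
back: M1=-4/3
M: M0=0, M1=-4/3, M2=0
seg 0: a=0, c=M0/2=0, d=(M1−M0)/(6·3)=-2/27, b=Δ0−h0·(2M0+M1)/6=2
seg 1: a=4, c=M1/2=-2/3, d=(M2−M1)/(6·3)=2/27, b=Δ1−h1·(2M1+M2)/6=0
t_q=3/2 → seg 0, τ=3/2; S=0+2·τ+0·τ²+-2/27·τ³=11/4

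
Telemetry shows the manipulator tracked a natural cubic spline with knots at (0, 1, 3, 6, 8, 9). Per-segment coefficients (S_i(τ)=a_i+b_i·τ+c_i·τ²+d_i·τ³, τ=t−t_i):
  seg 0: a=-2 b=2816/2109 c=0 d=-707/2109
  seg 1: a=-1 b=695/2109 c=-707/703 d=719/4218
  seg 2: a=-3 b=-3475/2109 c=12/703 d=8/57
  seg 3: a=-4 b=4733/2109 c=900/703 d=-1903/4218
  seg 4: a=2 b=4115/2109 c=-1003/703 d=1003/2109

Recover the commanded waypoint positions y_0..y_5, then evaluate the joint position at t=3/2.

y_0=-2 y_1=-1 y_2=-3 y_3=-4 y_4=2 y_5=3
S(3/2) = -11983/11248

y_0 = S_0(0) = a_0 = -2
y_1 = S_1(0) = a_1 = -1
y_2 = S_2(0) = a_2 = -3
y_3 = S_3(0) = a_3 = -4
y_4 = S_4(0) = a_4 = 2
y_5 = S_4(1) = 3
t_q=3/2 is in segment 1 (τ=1/2); S_1(τ)=-11983/11248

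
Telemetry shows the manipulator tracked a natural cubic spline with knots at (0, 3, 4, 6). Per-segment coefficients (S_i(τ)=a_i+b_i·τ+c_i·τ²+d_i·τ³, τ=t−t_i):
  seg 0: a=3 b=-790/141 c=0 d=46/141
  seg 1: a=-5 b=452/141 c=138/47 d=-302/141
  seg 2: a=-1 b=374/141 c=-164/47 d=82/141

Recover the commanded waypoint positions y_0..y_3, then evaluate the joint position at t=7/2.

y_0=3 y_1=-5 y_2=-1 y_3=-5
S(7/2) = -551/188

y_0 = S_0(0) = a_0 = 3
y_1 = S_1(0) = a_1 = -5
y_2 = S_2(0) = a_2 = -1
y_3 = S_2(2) = -5
t_q=7/2 is in segment 1 (τ=1/2); S_1(τ)=-551/188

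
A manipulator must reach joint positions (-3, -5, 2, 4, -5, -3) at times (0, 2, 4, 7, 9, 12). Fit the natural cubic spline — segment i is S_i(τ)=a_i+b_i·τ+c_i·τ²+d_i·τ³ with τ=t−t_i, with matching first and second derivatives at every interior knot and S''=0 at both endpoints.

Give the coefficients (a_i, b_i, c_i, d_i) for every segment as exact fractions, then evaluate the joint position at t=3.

  seg 0: a=-3 b=-7375/3288 c=0 d=4087/13152
  seg 1: a=-5 b=2443/1644 c=4087/2192 d=-5639/13152
  seg 2: a=2 b=12491/3288 c=-97/137 d=-1105/9864
  seg 3: a=4 b=-5711/1644 c=-1881/1096 d=989/1644
  seg 4: a=-5 b=-5129/1644 c=2075/1096 d=-2075/9864
S(3) = -9111/4384

Δ: Δ0=-1, Δ1=7/2, Δ2=2/3, Δ3=-9/2, Δ4=2/3
row 1: diag=8, rhs=27; c'=1/4, d'=27/8
row 2: denom=10−2·1/4=19/2; d'=(-17−2·27/8)/(19/2)=-5/2
row 3: denom=10−3·6/19=172/19; d'=(-31−3·-5/2)/(172/19)=-893/344
row 4: denom=10−2·19/86=411/43; d'=(31−2·-893/344)/(411/43)=2075/548
back: M4=2075/548
back: M3=-893/344−19/86·2075/548=-1881/548
back: M2=-5/2−6/19·-1881/548=-194/137
back: M1=27/8−1/4·-194/137=4087/1096
M: M0=0, M1=4087/1096, M2=-194/137, M3=-1881/548, M4=2075/548, M5=0
seg 0: a=-3, c=M0/2=0, d=(M1−M0)/(6·2)=4087/13152, b=Δ0−h0·(2M0+M1)/6=-7375/3288
seg 1: a=-5, c=M1/2=4087/2192, d=(M2−M1)/(6·2)=-5639/13152, b=Δ1−h1·(2M1+M2)/6=2443/1644
seg 2: a=2, c=M2/2=-97/137, d=(M3−M2)/(6·3)=-1105/9864, b=Δ2−h2·(2M2+M3)/6=12491/3288
seg 3: a=4, c=M3/2=-1881/1096, d=(M4−M3)/(6·2)=989/1644, b=Δ3−h3·(2M3+M4)/6=-5711/1644
seg 4: a=-5, c=M4/2=2075/1096, d=(M5−M4)/(6·3)=-2075/9864, b=Δ4−h4·(2M4+M5)/6=-5129/1644
t_q=3 → seg 1, τ=1; S=-5+2443/1644·τ+4087/2192·τ²+-5639/13152·τ³=-9111/4384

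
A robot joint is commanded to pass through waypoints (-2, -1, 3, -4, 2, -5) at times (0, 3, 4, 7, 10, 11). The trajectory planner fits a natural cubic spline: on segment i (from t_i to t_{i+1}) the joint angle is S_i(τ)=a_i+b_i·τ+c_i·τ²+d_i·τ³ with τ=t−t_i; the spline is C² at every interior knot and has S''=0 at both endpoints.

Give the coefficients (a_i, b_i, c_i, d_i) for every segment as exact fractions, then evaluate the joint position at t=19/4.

  seg 0: a=-2 b=-2479/1635 c=0 d=112/545
  seg 1: a=-1 b=6593/1635 c=1008/545 d=-3077/1635
  seg 2: a=3 b=682/327 c=-2069/545 d=11396/14715
  seg 3: a=-4 b=356/1635 c=5189/1635 d=-12653/14715
  seg 4: a=2 b=-6469/1635 c=-2488/545 d=2488/1635
S(19/4) = 6007/2180

Δ: Δ0=1/3, Δ1=4, Δ2=-7/3, Δ3=2, Δ4=-7
row 1: diag=8, rhs=22; c'=1/8, d'=11/4
row 2: denom=8−1·1/8=63/8; d'=(-38−1·11/4)/(63/8)=-326/63
row 3: denom=12−3·8/21=76/7; d'=(26−3·-326/63)/(76/7)=218/57
row 4: denom=8−3·21/76=545/76; d'=(-54−3·218/57)/(545/76)=-4976/545
back: M4=-4976/545
back: M3=218/57−21/76·-4976/545=10378/1635
back: M2=-326/63−8/21·10378/1635=-4138/545
back: M1=11/4−1/8·-4138/545=2016/545
M: M0=0, M1=2016/545, M2=-4138/545, M3=10378/1635, M4=-4976/545, M5=0
seg 0: a=-2, c=M0/2=0, d=(M1−M0)/(6·3)=112/545, b=Δ0−h0·(2M0+M1)/6=-2479/1635
seg 1: a=-1, c=M1/2=1008/545, d=(M2−M1)/(6·1)=-3077/1635, b=Δ1−h1·(2M1+M2)/6=6593/1635
seg 2: a=3, c=M2/2=-2069/545, d=(M3−M2)/(6·3)=11396/14715, b=Δ2−h2·(2M2+M3)/6=682/327
seg 3: a=-4, c=M3/2=5189/1635, d=(M4−M3)/(6·3)=-12653/14715, b=Δ3−h3·(2M3+M4)/6=356/1635
seg 4: a=2, c=M4/2=-2488/545, d=(M5−M4)/(6·1)=2488/1635, b=Δ4−h4·(2M4+M5)/6=-6469/1635
t_q=19/4 → seg 2, τ=3/4; S=3+682/327·τ+-2069/545·τ²+11396/14715·τ³=6007/2180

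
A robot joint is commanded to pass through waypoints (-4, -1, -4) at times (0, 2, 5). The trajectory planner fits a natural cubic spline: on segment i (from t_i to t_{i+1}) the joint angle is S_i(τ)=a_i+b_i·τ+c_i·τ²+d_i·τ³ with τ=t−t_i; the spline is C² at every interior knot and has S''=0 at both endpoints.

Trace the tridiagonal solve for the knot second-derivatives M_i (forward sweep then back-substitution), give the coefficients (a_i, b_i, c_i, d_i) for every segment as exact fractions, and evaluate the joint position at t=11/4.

  seg 0: a=-4 b=2 c=0 d=-1/8
  seg 1: a=-1 b=1/2 c=-3/4 d=1/12
S(11/4) = -259/256

Δ: Δ0=3/2, Δ1=-1
row 1: diag=10, rhs=-15; c'=3/10, d'=-3/2
back: M1=-3/2
M: M0=0, M1=-3/2, M2=0
seg 0: a=-4, c=M0/2=0, d=(M1−M0)/(6·2)=-1/8, b=Δ0−h0·(2M0+M1)/6=2
seg 1: a=-1, c=M1/2=-3/4, d=(M2−M1)/(6·3)=1/12, b=Δ1−h1·(2M1+M2)/6=1/2
t_q=11/4 → seg 1, τ=3/4; S=-1+1/2·τ+-3/4·τ²+1/12·τ³=-259/256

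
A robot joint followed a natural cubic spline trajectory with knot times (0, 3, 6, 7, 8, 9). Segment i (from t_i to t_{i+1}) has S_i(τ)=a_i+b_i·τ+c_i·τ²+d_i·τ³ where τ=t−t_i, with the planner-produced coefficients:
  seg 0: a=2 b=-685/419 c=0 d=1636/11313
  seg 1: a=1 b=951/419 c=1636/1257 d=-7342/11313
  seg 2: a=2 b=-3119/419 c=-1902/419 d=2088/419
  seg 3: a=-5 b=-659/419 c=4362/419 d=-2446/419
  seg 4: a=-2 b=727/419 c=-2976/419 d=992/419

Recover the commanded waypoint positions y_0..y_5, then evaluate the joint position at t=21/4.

y_0=2 y_1=1 y_2=2 y_3=-5 y_4=-2 y_5=-5
S(21/4) = 71107/13408

y_0 = S_0(0) = a_0 = 2
y_1 = S_1(0) = a_1 = 1
y_2 = S_2(0) = a_2 = 2
y_3 = S_3(0) = a_3 = -5
y_4 = S_4(0) = a_4 = -2
y_5 = S_4(1) = -5
t_q=21/4 is in segment 1 (τ=9/4); S_1(τ)=71107/13408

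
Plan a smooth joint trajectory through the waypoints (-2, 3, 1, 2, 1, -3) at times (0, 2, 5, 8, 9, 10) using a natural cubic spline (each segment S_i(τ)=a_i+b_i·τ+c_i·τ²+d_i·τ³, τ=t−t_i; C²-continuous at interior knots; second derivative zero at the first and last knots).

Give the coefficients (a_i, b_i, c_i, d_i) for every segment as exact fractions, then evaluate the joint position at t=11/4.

  seg 0: a=-2 b=20117/6162 c=0 d=-589/3081
  seg 1: a=3 b=5981/6162 c=-1178/1027 d=95/474
  seg 2: a=1 b=-1541/3081 c=1349/2054 d=-2335/18486
  seg 3: a=2 b=185/6162 c=-493/1027 d=-3389/6162
  seg 4: a=1 b=-7949/3081 c=-4375/2054 d=4375/6162
S(11/4) = 416363/131456

Δ: Δ0=5/2, Δ1=-2/3, Δ2=1/3, Δ3=-1, Δ4=-4
row 1: diag=10, rhs=-19; c'=3/10, d'=-19/10
row 2: denom=12−3·3/10=111/10; d'=(6−3·-19/10)/(111/10)=39/37
row 3: denom=8−3·10/37=266/37; d'=(-8−3·39/37)/(266/37)=-59/38
row 4: denom=4−1·37/266=1027/266; d'=(-18−1·-59/38)/(1027/266)=-4375/1027
back: M4=-4375/1027
back: M3=-59/38−37/266·-4375/1027=-986/1027
back: M2=39/37−10/37·-986/1027=1349/1027
back: M1=-19/10−3/10·1349/1027=-2356/1027
M: M0=0, M1=-2356/1027, M2=1349/1027, M3=-986/1027, M4=-4375/1027, M5=0
seg 0: a=-2, c=M0/2=0, d=(M1−M0)/(6·2)=-589/3081, b=Δ0−h0·(2M0+M1)/6=20117/6162
seg 1: a=3, c=M1/2=-1178/1027, d=(M2−M1)/(6·3)=95/474, b=Δ1−h1·(2M1+M2)/6=5981/6162
seg 2: a=1, c=M2/2=1349/2054, d=(M3−M2)/(6·3)=-2335/18486, b=Δ2−h2·(2M2+M3)/6=-1541/3081
seg 3: a=2, c=M3/2=-493/1027, d=(M4−M3)/(6·1)=-3389/6162, b=Δ3−h3·(2M3+M4)/6=185/6162
seg 4: a=1, c=M4/2=-4375/2054, d=(M5−M4)/(6·1)=4375/6162, b=Δ4−h4·(2M4+M5)/6=-7949/3081
t_q=11/4 → seg 1, τ=3/4; S=3+5981/6162·τ+-1178/1027·τ²+95/474·τ³=416363/131456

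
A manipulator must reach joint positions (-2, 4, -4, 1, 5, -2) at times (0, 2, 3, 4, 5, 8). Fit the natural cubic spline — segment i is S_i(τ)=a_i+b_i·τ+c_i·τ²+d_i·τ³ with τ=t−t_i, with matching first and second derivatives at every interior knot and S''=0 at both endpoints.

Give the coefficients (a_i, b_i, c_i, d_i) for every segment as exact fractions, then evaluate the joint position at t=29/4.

  seg 0: a=-2 b=16069/1995 c=0 d=-2521/1995
  seg 1: a=4 b=-14183/1995 c=-5042/665 d=1907/285
  seg 2: a=-4 b=-4388/1995 c=8307/665 d=-10558/1995
  seg 3: a=1 b=2756/399 c=-2251/665 d=953/1995
  seg 4: a=5 b=3133/1995 c=-1298/665 d=1298/5985
S(29/4) = 4777/4256

Δ: Δ0=3, Δ1=-8, Δ2=5, Δ3=4, Δ4=-7/3
row 1: diag=6, rhs=-66; c'=1/6, d'=-11
row 2: denom=4−1·1/6=23/6; d'=(78−1·-11)/(23/6)=534/23
row 3: denom=4−1·6/23=86/23; d'=(-6−1·534/23)/(86/23)=-336/43
row 4: denom=8−1·23/86=665/86; d'=(-38−1·-336/43)/(665/86)=-2596/665
back: M4=-2596/665
back: M3=-336/43−23/86·-2596/665=-4502/665
back: M2=534/23−6/23·-4502/665=16614/665
back: M1=-11−1/6·16614/665=-10084/665
M: M0=0, M1=-10084/665, M2=16614/665, M3=-4502/665, M4=-2596/665, M5=0
seg 0: a=-2, c=M0/2=0, d=(M1−M0)/(6·2)=-2521/1995, b=Δ0−h0·(2M0+M1)/6=16069/1995
seg 1: a=4, c=M1/2=-5042/665, d=(M2−M1)/(6·1)=1907/285, b=Δ1−h1·(2M1+M2)/6=-14183/1995
seg 2: a=-4, c=M2/2=8307/665, d=(M3−M2)/(6·1)=-10558/1995, b=Δ2−h2·(2M2+M3)/6=-4388/1995
seg 3: a=1, c=M3/2=-2251/665, d=(M4−M3)/(6·1)=953/1995, b=Δ3−h3·(2M3+M4)/6=2756/399
seg 4: a=5, c=M4/2=-1298/665, d=(M5−M4)/(6·3)=1298/5985, b=Δ4−h4·(2M4+M5)/6=3133/1995
t_q=29/4 → seg 4, τ=9/4; S=5+3133/1995·τ+-1298/665·τ²+1298/5985·τ³=4777/4256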